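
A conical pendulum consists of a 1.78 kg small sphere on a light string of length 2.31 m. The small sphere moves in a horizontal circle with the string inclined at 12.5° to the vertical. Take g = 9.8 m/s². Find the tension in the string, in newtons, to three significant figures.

Vertically the bob has no acceleration, so T cosθ = mg.
T = mg/cosθ = 1.78 × 9.8 / cos 12.5° = 17.44/0.9763 = 17.87 N.

17.9 N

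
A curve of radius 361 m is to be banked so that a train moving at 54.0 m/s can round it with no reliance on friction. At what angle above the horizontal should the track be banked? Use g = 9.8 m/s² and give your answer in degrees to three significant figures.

With no friction, the horizontal component of the normal force provides the centripetal force: N sinθ = mv²/r, while N cosθ = mg vertically.
Dividing: tanθ = v²/(r g) = (54.0)²/(361 × 9.8) = 2916/3538 = 0.8242.
θ = arctan(0.8242) = 39.50°.

39.5°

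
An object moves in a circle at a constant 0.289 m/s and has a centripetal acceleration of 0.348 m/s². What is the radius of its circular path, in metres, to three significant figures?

a_c = v²/r ⇒ r = v²/a_c = (0.289)²/0.348 = 0.08352/0.348 = 0.2400 m.

0.240 m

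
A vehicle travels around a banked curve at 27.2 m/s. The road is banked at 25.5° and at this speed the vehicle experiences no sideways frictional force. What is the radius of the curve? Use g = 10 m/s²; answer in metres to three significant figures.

Frictionless banking: tanθ = v²/(rg), so r = v²/(g tanθ).
r = (27.2)²/(10.0 × tan 25.5°) = 739.8/(10.0 × 0.4770) = 739.8/4.770 = 155.1 m.

155 m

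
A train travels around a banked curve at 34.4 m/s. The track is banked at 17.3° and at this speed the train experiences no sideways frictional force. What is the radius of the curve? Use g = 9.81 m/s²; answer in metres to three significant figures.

387 m

Frictionless banking: tanθ = v²/(rg), so r = v²/(g tanθ).
r = (34.4)²/(9.81 × tan 17.3°) = 1183/(9.81 × 0.3115) = 1183/3.055 = 387.3 m.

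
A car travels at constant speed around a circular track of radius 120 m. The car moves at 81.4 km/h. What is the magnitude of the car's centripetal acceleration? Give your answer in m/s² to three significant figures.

v = 81.4 km/h = 81.4/3.6 = 22.61 m/s.
a_c = v²/r = (22.61)²/120 = 511.3/120 = 4.261 m/s².

4.26 m/s²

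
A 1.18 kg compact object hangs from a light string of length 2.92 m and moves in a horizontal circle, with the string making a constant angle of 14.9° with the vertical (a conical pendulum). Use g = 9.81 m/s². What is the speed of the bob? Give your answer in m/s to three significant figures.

1.40 m/s

The radius of the circle is r = L sinθ = 2.92 × sin 14.9° = 0.7508 m.
Horizontally T sinθ = mv²/r and vertically T cosθ = mg, so tanθ = v²/(rg).
v = √(r g tanθ) = √(0.7508 × 9.81 × 0.2661) = √1.960 = 1.400 m/s.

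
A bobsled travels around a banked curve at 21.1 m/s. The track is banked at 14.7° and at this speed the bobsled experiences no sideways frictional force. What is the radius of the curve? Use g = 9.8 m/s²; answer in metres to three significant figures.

Frictionless banking: tanθ = v²/(rg), so r = v²/(g tanθ).
r = (21.1)²/(9.8 × tan 14.7°) = 445.2/(9.8 × 0.2623) = 445.2/2.571 = 173.2 m.

173 m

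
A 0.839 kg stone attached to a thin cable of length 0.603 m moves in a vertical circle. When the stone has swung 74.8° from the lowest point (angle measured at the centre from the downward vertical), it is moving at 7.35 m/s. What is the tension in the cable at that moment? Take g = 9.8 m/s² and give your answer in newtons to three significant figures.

77.3 N

Take the radial direction toward the centre of the circle as positive. The component of the weight along the string toward the centre is −mg cos φ (φ measured from the bottom), so Newton's second law along the string gives T − mg cos φ = m v²/r.
cos 74.8° = 0.2622, so T = m(v²/r + g cos φ) = 0.839 × ((7.35)²/0.603 + 9.8 × 0.2622) = 0.839 × (89.59 + (2.569)) = 0.839 × 92.16 = 77.32 N.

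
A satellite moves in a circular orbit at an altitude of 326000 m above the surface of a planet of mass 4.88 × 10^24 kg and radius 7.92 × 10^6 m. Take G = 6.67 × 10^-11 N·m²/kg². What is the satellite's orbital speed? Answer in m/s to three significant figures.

Orbital radius r = R + h = 7.92 × 10^6 + 326000 = 8.246 × 10^6 m.
Gravity supplies the centripetal force: G M m / r² = m v² / r, so v = √(GM/r).
v = √(6.67 × 10^-11 × 4.88 × 10^24 / 8.246 × 10^6) = √(3.947 × 10^7) = 6283 m/s.

6280 m/s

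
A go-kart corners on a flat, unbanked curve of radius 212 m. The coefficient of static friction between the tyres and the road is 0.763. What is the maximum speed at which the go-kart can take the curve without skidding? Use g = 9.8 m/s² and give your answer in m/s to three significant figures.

Friction provides the centripetal force on a flat curve. At maximum speed it is at its limiting value: μ_s m g = m v²/r.
Mass cancels: v_max = √(μ_s g r) = √(0.763 × 9.8 × 212) = √1585 = 39.81 m/s.

39.8 m/s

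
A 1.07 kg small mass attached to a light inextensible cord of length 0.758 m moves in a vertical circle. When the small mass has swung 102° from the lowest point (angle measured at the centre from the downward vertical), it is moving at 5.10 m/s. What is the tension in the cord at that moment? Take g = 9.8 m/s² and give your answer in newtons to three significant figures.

34.5 N

Take the radial direction toward the centre of the circle as positive. The component of the weight along the string toward the centre is −mg cos φ (φ measured from the bottom), so Newton's second law along the string gives T − mg cos φ = m v²/r.
cos 102° = -0.2079, so T = m(v²/r + g cos φ) = 1.07 × ((5.10)²/0.758 + 9.8 × -0.2079) = 1.07 × (34.31 + (-2.038)) = 1.07 × 32.28 = 34.54 N.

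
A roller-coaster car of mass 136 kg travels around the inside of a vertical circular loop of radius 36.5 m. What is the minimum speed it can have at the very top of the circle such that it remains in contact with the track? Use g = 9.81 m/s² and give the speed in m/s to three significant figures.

18.9 m/s

At the top, both weight mg and N point toward the centre: N + mg = mv²/r.
At minimum speed N → 0, so mg = mv_min²/r ⇒ v_min = √(g r) = √(9.81 × 36.5) = 18.92 m/s.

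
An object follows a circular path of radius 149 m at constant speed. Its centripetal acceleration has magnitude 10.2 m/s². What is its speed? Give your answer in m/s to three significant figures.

39.0 m/s

a_c = v²/r ⇒ v = √(a_c · r) = √(10.2 × 149) = √1520 = 38.98 m/s.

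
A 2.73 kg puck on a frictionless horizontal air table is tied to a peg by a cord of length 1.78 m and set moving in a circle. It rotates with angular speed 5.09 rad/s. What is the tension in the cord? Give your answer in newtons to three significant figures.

v = ωr = 5.09 × 1.78 = 9.060 m/s.
The tension is the only horizontal force, so it supplies the full centripetal force: T = m v²/r = 2.73 × (9.060)²/1.78 = 2.73 × 82.09/1.78 = 125.9 N.

126 N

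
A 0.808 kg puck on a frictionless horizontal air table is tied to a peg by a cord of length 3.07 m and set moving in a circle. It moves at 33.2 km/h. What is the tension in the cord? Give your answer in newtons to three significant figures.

22.4 N

v = 33.2 km/h = 33.2/3.6 = 9.222 m/s.
The tension is the only horizontal force, so it supplies the full centripetal force: T = m v²/r = 0.808 × (9.222)²/3.07 = 0.808 × 85.05/3.07 = 22.38 N.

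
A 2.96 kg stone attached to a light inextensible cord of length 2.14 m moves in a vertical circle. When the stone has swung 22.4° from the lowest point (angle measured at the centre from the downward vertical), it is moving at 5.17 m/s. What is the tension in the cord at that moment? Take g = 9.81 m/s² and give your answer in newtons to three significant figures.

63.8 N

Take the radial direction toward the centre of the circle as positive. The component of the weight along the string toward the centre is −mg cos φ (φ measured from the bottom), so Newton's second law along the string gives T − mg cos φ = m v²/r.
cos 22.4° = 0.9245, so T = m(v²/r + g cos φ) = 2.96 × ((5.17)²/2.14 + 9.81 × 0.9245) = 2.96 × (12.49 + (9.070)) = 2.96 × 21.56 = 63.82 N.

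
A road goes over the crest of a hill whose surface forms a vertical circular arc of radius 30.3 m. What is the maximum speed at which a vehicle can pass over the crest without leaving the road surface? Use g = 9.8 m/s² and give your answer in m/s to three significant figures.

17.2 m/s

At the crest the centre of the circle is below the vehicle, so the net downward (centripetal) force is mg − N = mv²/r.
The vehicle leaves the road when N → 0, giving v_max = √(g r) = √(9.8 × 30.3) = 17.23 m/s.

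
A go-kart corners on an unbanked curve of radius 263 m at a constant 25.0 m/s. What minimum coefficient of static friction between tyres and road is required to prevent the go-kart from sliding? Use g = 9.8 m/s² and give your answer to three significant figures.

Friction provides the centripetal force: μ_s m g = m v²/r, so μ_s = v²/(g r) = (25.00)²/(9.8 × 263) = 625.0/2577 = 0.2425.

0.242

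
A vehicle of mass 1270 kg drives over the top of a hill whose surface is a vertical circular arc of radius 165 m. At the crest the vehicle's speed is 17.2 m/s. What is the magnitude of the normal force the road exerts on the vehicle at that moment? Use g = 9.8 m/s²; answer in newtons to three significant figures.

10200 N

At the crest the centripetal acceleration points downward (toward the centre of the arc), so mg − N = mv²/r.
N = m(g − v²/r) = 1270 × (9.8 − (17.2)²/165) = 1270 × (9.8 − 1.793) = 1270 × 8.007 = 10170 N.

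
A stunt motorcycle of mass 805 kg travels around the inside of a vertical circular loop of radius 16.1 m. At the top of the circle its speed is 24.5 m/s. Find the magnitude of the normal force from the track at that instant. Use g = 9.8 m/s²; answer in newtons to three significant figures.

At the top, both N and the weight mg point inward (toward the centre), so N + mg = mv²/r.
N = m(v²/r − g) = 805 × ((24.5)²/16.1 − 9.8) = 805 × (37.28 − 9.8) = 805 × 27.48 = 22120 N.

22100 N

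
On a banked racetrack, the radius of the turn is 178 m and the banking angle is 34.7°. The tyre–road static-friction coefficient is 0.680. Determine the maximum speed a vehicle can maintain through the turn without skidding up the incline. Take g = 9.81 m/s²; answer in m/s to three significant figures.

At the maximum speed, friction acts down the slope at its limiting value f = μN. Radially (horizontal, toward centre): N sinθ + μN cosθ = mv²/r. Vertically: N cosθ − μN sinθ = mg.
Dividing: v² = r g (sinθ + μcosθ)/(cosθ − μsinθ).
sinθ + μcosθ = 0.5693 + 0.680×0.8221 = 1.128; cosθ − μsinθ = 0.8221 − 0.680×0.5693 = 0.4350.
v² = 178 × 9.81 × 1.128/0.4350 = 4529 m²/s², so v = 67.30 m/s.

67.3 m/s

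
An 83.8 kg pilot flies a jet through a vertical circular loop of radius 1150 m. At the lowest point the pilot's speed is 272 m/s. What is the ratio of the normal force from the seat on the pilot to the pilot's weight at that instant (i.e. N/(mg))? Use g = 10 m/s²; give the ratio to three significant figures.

7.43

At the bottom, N − mg = mv²/r, so N = m(v²/r + g) and N/(mg) = v²/(rg) + 1 = (272)²/(1150 × 10.0) + 1 = 6.433 + 1 = 7.433.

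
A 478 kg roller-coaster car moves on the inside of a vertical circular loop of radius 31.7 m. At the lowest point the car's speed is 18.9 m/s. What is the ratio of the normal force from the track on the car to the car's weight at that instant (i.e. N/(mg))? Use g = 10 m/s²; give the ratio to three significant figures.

At the bottom, N − mg = mv²/r, so N = m(v²/r + g) and N/(mg) = v²/(rg) + 1 = (18.9)²/(31.7 × 10.0) + 1 = 1.127 + 1 = 2.127.

2.13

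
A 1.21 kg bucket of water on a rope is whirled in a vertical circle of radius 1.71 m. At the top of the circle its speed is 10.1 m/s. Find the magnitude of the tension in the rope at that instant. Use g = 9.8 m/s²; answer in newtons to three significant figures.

60.3 N

At the top, both T and the weight mg point inward (toward the centre), so T + mg = mv²/r.
T = m(v²/r − g) = 1.21 × ((10.1)²/1.71 − 9.8) = 1.21 × (59.65 − 9.8) = 1.21 × 49.85 = 60.32 N.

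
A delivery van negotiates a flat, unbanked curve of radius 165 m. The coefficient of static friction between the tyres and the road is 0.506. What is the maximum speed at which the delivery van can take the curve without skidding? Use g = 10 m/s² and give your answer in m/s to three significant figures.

On a flat curve, static friction is the only horizontal force, so it must supply the full centripetal force: μ_s m g = m v²/r.
Mass cancels: v_max = √(μ_s g r) = √(0.506 × 10.0 × 165) = √834.9 = 28.89 m/s.

28.9 m/s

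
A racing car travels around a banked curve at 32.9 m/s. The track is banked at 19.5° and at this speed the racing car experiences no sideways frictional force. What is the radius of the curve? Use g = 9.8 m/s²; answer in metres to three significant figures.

Frictionless banking: tanθ = v²/(rg), so r = v²/(g tanθ).
r = (32.9)²/(9.8 × tan 19.5°) = 1082/(9.8 × 0.3541) = 1082/3.470 = 311.9 m.

312 m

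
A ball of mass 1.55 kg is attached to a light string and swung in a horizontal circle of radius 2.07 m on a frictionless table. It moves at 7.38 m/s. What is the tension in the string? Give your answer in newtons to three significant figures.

The tension is the only horizontal force, so it supplies the full centripetal force: T = m v²/r = 1.55 × (7.380)²/2.07 = 1.55 × 54.46/2.07 = 40.78 N.

40.8 N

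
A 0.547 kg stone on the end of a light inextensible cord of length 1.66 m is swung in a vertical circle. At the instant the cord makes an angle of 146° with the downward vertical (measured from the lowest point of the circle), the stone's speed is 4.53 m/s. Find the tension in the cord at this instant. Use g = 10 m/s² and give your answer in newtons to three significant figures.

2.23 N

Take the radial direction toward the centre of the circle as positive. The component of the weight along the string toward the centre is −mg cos φ (φ measured from the bottom), so Newton's second law along the string gives T − mg cos φ = m v²/r.
cos 146° = -0.8290, so T = m(v²/r + g cos φ) = 0.547 × ((4.53)²/1.66 + 10.0 × -0.8290) = 0.547 × (12.36 + (-8.290)) = 0.547 × 4.072 = 2.227 N.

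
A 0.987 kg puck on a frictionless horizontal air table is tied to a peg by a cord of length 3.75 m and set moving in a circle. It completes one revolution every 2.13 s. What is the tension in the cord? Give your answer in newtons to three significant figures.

32.2 N

v = 2πr/T = 2π × 3.75/2.13 = 11.06 m/s.
The tension is the only horizontal force, so it supplies the full centripetal force: T = m v²/r = 0.987 × (11.06)²/3.75 = 0.987 × 122.4/3.75 = 32.21 N.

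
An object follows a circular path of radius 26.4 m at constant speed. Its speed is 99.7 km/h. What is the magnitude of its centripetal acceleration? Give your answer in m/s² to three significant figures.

29.1 m/s²

v = 99.7 km/h = 99.7/3.6 = 27.69 m/s.
a_c = v²/r = (27.69)²/26.4 = 767.0/26.4 = 29.05 m/s².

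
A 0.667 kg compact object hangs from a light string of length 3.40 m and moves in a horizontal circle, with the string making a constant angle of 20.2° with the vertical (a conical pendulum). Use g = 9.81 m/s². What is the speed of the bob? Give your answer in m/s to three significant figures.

The radius of the circle is r = L sinθ = 3.40 × sin 20.2° = 1.174 m.
Horizontally T sinθ = mv²/r and vertically T cosθ = mg, so tanθ = v²/(rg).
v = √(r g tanθ) = √(1.174 × 9.81 × 0.3679) = √4.237 = 2.059 m/s.

2.06 m/s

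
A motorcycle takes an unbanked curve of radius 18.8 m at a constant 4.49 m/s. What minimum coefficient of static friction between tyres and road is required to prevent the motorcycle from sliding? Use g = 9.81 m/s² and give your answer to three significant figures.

Friction provides the centripetal force: μ_s m g = m v²/r, so μ_s = v²/(g r) = (4.490)²/(9.81 × 18.8) = 20.16/184.4 = 0.1093.

0.109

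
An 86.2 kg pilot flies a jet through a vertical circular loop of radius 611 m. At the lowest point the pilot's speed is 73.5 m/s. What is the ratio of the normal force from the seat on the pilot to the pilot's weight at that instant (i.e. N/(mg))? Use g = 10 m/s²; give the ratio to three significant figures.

1.88

At the bottom, N − mg = mv²/r, so N = m(v²/r + g) and N/(mg) = v²/(rg) + 1 = (73.5)²/(611 × 10.0) + 1 = 0.8842 + 1 = 1.884.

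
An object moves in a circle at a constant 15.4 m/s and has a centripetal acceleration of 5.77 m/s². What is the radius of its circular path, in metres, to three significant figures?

41.1 m

a_c = v²/r ⇒ r = v²/a_c = (15.4)²/5.77 = 237.2/5.77 = 41.10 m.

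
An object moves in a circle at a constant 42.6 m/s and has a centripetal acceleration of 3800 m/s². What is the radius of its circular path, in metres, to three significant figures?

0.478 m

a_c = v²/r ⇒ r = v²/a_c = (42.6)²/3800 = 1815/3800 = 0.4776 m.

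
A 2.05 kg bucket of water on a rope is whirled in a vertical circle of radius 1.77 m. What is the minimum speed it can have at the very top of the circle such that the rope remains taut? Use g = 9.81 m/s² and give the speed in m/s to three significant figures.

At the top, both weight mg and T point toward the centre: T + mg = mv²/r.
At minimum speed T → 0, so mg = mv_min²/r ⇒ v_min = √(g r) = √(9.81 × 1.77) = 4.167 m/s.

4.17 m/s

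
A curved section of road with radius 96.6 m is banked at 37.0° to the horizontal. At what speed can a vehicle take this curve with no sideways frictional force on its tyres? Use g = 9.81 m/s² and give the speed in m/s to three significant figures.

On a frictionless banked curve, N sinθ = mv²/r and N cosθ = mg, so tanθ = v²/(rg).
v = √(r g tanθ) = √(96.6 × 9.81 × tan 37.0°) = √(96.6 × 9.81 × 0.7536) = √714.1 = 26.72 m/s.

26.7 m/s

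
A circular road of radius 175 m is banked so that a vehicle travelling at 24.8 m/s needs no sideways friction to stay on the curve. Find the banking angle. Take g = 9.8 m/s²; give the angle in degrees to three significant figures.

19.7°

For a frictionless banked turn: horizontally N sinθ = mv²/r and vertically N cosθ = mg.
Dividing: tanθ = v²/(r g) = (24.8)²/(175 × 9.8) = 615.0/1715 = 0.3586.
θ = arctan(0.3586) = 19.73°.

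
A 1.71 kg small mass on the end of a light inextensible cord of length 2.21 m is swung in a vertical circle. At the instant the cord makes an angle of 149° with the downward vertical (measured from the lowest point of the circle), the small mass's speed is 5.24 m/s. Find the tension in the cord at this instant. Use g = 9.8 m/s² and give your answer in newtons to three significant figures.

Take the radial direction toward the centre of the circle as positive. The component of the weight along the string toward the centre is −mg cos φ (φ measured from the bottom), so Newton's second law along the string gives T − mg cos φ = m v²/r.
cos 149° = -0.8572, so T = m(v²/r + g cos φ) = 1.71 × ((5.24)²/2.21 + 9.8 × -0.8572) = 1.71 × (12.42 + (-8.400)) = 1.71 × 4.024 = 6.881 N.

6.88 N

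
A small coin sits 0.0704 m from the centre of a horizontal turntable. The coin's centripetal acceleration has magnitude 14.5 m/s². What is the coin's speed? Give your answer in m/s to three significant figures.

a_c = v²/r ⇒ v = √(a_c · r) = √(14.5 × 0.0704) = √1.021 = 1.010 m/s.

1.01 m/s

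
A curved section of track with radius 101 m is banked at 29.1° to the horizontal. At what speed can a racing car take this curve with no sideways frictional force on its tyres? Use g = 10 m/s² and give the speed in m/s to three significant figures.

23.7 m/s

On a frictionless banked curve, N sinθ = mv²/r and N cosθ = mg, so tanθ = v²/(rg).
v = √(r g tanθ) = √(101 × 10.0 × tan 29.1°) = √(101 × 10.0 × 0.5566) = √562.2 = 23.71 m/s.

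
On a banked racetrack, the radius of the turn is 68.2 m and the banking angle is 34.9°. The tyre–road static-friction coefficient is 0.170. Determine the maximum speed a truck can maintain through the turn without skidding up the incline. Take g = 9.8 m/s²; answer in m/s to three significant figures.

25.6 m/s

At the maximum speed, friction acts down the slope at its limiting value f = μN. Radially (horizontal, toward centre): N sinθ + μN cosθ = mv²/r. Vertically: N cosθ − μN sinθ = mg.
Dividing: v² = r g (sinθ + μcosθ)/(cosθ − μsinθ).
sinθ + μcosθ = 0.5721 + 0.170×0.8202 = 0.7116; cosθ − μsinθ = 0.8202 − 0.170×0.5721 = 0.7229.
v² = 68.2 × 9.8 × 0.7116/0.7229 = 657.9 m²/s², so v = 25.65 m/s.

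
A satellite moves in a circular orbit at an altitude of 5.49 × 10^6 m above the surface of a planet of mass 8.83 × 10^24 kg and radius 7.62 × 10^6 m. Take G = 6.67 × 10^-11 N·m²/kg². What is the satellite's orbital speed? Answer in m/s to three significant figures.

6700 m/s

Orbital radius r = R + h = 7.62 × 10^6 + 5.49 × 10^6 = 1.311 × 10^7 m.
Gravity supplies the centripetal force: G M m / r² = m v² / r, so v = √(GM/r).
v = √(6.67 × 10^-11 × 8.83 × 10^24 / 1.311 × 10^7) = √(4.492 × 10^7) = 6703 m/s.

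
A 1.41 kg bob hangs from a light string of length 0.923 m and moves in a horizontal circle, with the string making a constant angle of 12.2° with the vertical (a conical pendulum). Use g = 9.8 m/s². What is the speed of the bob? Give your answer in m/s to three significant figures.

0.643 m/s

The radius of the circle is r = L sinθ = 0.923 × sin 12.2° = 0.1951 m.
Horizontally T sinθ = mv²/r and vertically T cosθ = mg, so tanθ = v²/(rg).
v = √(r g tanθ) = √(0.1951 × 9.8 × 0.2162) = √0.4133 = 0.6429 m/s.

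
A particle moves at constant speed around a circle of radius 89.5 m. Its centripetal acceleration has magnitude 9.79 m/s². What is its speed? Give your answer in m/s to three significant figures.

29.6 m/s

a_c = v²/r ⇒ v = √(a_c · r) = √(9.79 × 89.5) = √876.2 = 29.60 m/s.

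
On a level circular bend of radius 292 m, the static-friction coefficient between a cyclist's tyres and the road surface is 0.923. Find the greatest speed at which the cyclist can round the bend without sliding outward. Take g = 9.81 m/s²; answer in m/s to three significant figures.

51.4 m/s

The only inward force on a level bend is static friction, so at the limit f_s = μ_s N = μ_s m g = m v²/r.
Mass cancels: v_max = √(μ_s g r) = √(0.923 × 9.81 × 292) = √2644 = 51.42 m/s.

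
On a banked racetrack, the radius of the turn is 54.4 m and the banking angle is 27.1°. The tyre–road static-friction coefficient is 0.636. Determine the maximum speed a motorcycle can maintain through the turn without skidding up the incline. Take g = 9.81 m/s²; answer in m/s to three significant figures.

30.1 m/s

At the maximum speed, friction acts down the slope at its limiting value f = μN. Radially (horizontal, toward centre): N sinθ + μN cosθ = mv²/r. Vertically: N cosθ − μN sinθ = mg.
Dividing: v² = r g (sinθ + μcosθ)/(cosθ − μsinθ).
sinθ + μcosθ = 0.4555 + 0.636×0.8902 = 1.022; cosθ − μsinθ = 0.8902 − 0.636×0.4555 = 0.6005.
v² = 54.4 × 9.81 × 1.022/0.6005 = 908.0 m²/s², so v = 30.13 m/s.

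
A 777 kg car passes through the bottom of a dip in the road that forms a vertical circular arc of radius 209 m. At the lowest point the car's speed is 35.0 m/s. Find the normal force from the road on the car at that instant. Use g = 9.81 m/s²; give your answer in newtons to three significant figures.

At the lowest point, N points up (toward the centre) and the weight mg points down (away from the centre), so the net inward force is N − mg = mv²/r.
N = m(v²/r + g) = 777 × ((35.0)²/209 + 9.81) = 777 × (5.861 + 9.81) = 777 × 15.67 = 12180 N.

12200 N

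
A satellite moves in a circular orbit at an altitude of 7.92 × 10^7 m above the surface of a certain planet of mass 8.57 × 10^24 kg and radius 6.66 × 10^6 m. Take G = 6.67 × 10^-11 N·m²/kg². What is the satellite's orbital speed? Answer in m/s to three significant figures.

2580 m/s

Orbital radius r = R + h = 6.66 × 10^6 + 7.92 × 10^7 = 8.586 × 10^7 m.
Gravity supplies the centripetal force: G M m / r² = m v² / r, so v = √(GM/r).
v = √(6.67 × 10^-11 × 8.57 × 10^24 / 8.586 × 10^7) = √(6.658 × 10^6) = 2580 m/s.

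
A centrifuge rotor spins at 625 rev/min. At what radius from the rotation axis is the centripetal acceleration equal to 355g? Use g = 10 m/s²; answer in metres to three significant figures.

ω = 625 rev/min × 2π/60 = 65.45 rad/s.
a_c = ω²r = 355g ⇒ r = 355 × 10.0 / (65.45)² = 3550/4284 = 0.8287 m.

0.829 m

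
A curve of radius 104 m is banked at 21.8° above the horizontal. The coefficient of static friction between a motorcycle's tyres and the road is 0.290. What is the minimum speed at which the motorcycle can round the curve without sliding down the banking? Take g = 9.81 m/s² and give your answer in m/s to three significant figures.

At the minimum speed, friction acts up the slope at its limiting value f = μN. Radially (horizontal, toward centre): N sinθ − μN cosθ = mv²/r. Vertically: N cosθ + μN sinθ = mg.
Dividing: v² = r g (sinθ − μcosθ)/(cosθ + μsinθ).
sinθ − μcosθ = 0.3714 − 0.290×0.9285 = 0.1021; cosθ + μsinθ = 0.9285 + 0.290×0.3714 = 1.036.
v² = 104 × 9.81 × 0.1021/1.036 = 100.5 m²/s², so v = 10.03 m/s.

10.0 m/s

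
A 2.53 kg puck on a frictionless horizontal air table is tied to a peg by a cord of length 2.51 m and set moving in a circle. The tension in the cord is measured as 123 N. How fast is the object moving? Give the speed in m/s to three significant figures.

11.0 m/s

T = m v²/r ⇒ v = √(T r / m) = √(123 × 2.51 / 2.53) = √122.0 = 11.05 m/s.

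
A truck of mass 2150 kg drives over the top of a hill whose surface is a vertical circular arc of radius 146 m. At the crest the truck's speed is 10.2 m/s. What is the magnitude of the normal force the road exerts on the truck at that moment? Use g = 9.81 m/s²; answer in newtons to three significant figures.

19600 N

At the crest the centripetal acceleration points downward (toward the centre of the arc), so mg − N = mv²/r.
N = m(g − v²/r) = 2150 × (9.81 − (10.2)²/146) = 2150 × (9.81 − 0.7126) = 2150 × 9.097 = 19560 N.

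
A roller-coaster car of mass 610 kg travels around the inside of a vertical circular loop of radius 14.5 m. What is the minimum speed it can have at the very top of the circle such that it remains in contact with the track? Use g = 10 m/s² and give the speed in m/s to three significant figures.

At the top, both weight mg and N point toward the centre: N + mg = mv²/r.
At minimum speed N → 0, so mg = mv_min²/r ⇒ v_min = √(g r) = √(10.0 × 14.5) = 12.04 m/s.

12.0 m/s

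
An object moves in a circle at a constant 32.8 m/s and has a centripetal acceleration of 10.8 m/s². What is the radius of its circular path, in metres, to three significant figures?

99.6 m

a_c = v²/r ⇒ r = v²/a_c = (32.8)²/10.8 = 1076/10.8 = 99.61 m.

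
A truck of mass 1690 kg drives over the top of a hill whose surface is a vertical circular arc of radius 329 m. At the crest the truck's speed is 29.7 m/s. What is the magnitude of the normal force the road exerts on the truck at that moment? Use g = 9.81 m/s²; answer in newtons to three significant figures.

12000 N

At the crest the centripetal acceleration points downward (toward the centre of the arc), so mg − N = mv²/r.
N = m(g − v²/r) = 1690 × (9.81 − (29.7)²/329) = 1690 × (9.81 − 2.681) = 1690 × 7.129 = 12050 N.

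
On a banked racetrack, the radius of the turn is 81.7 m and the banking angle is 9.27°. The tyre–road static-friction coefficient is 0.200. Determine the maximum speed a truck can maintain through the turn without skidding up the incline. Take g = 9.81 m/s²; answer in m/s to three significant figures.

At the maximum speed, friction acts down the slope at its limiting value f = μN. Radially (horizontal, toward centre): N sinθ + μN cosθ = mv²/r. Vertically: N cosθ − μN sinθ = mg.
Dividing: v² = r g (sinθ + μcosθ)/(cosθ − μsinθ).
sinθ + μcosθ = 0.1611 + 0.200×0.9869 = 0.3585; cosθ − μsinθ = 0.9869 − 0.200×0.1611 = 0.9547.
v² = 81.7 × 9.81 × 0.3585/0.9547 = 300.9 m²/s², so v = 17.35 m/s.

17.3 m/s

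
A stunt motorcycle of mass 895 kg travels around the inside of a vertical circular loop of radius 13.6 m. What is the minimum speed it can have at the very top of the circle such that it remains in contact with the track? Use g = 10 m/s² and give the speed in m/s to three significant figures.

At the highest point the centre is directly below, so both the weight and N act inward: N + mg = mv²/r.
At minimum speed N → 0, so mg = mv_min²/r ⇒ v_min = √(g r) = √(10.0 × 13.6) = 11.66 m/s.

11.7 m/s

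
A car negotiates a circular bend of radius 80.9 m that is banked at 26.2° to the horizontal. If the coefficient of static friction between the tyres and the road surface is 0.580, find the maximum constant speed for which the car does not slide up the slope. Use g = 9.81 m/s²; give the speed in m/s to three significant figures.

34.5 m/s

At the maximum speed, friction acts down the slope at its limiting value f = μN. Radially (horizontal, toward centre): N sinθ + μN cosθ = mv²/r. Vertically: N cosθ − μN sinθ = mg.
Dividing: v² = r g (sinθ + μcosθ)/(cosθ − μsinθ).
sinθ + μcosθ = 0.4415 + 0.580×0.8973 = 0.9619; cosθ − μsinθ = 0.8973 − 0.580×0.4415 = 0.6412.
v² = 80.9 × 9.81 × 0.9619/0.6412 = 1191 m²/s², so v = 34.51 m/s.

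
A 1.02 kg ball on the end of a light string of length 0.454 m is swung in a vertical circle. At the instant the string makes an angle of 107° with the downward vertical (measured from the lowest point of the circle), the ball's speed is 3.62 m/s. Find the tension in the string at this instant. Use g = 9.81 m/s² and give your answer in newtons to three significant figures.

Take the radial direction toward the centre of the circle as positive. The component of the weight along the string toward the centre is −mg cos φ (φ measured from the bottom), so Newton's second law along the string gives T − mg cos φ = m v²/r.
cos 107° = -0.2924, so T = m(v²/r + g cos φ) = 1.02 × ((3.62)²/0.454 + 9.81 × -0.2924) = 1.02 × (28.86 + (-2.868)) = 1.02 × 26.00 = 26.52 N.

26.5 N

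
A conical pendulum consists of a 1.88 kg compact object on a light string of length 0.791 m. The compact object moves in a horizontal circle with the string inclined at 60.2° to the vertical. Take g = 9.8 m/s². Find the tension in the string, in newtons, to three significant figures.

Vertically the bob has no acceleration, so T cosθ = mg.
T = mg/cosθ = 1.88 × 9.8 / cos 60.2° = 18.42/0.4970 = 37.07 N.

37.1 N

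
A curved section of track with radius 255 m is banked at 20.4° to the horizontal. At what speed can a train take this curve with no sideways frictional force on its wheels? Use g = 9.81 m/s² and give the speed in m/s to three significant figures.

30.5 m/s

On a frictionless banked curve, N sinθ = mv²/r and N cosθ = mg, so tanθ = v²/(rg).
v = √(r g tanθ) = √(255 × 9.81 × tan 20.4°) = √(255 × 9.81 × 0.3719) = √930.3 = 30.50 m/s.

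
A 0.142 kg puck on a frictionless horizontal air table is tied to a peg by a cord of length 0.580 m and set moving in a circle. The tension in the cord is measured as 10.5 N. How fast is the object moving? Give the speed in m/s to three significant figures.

T = m v²/r ⇒ v = √(T r / m) = √(10.5 × 0.580 / 0.142) = √42.89 = 6.549 m/s.

6.55 m/s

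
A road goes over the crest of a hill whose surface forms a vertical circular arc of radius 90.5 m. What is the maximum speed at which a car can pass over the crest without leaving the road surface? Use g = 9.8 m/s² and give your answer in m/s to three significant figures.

At the crest the centre of the circle is below the car, so the net downward (centripetal) force is mg − N = mv²/r.
The car leaves the road when N → 0, giving v_max = √(g r) = √(9.8 × 90.5) = 29.78 m/s.

29.8 m/s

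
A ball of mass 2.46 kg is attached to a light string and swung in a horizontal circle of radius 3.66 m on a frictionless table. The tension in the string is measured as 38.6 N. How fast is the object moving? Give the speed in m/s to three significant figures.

7.58 m/s

T = m v²/r ⇒ v = √(T r / m) = √(38.6 × 3.66 / 2.46) = √57.43 = 7.578 m/s.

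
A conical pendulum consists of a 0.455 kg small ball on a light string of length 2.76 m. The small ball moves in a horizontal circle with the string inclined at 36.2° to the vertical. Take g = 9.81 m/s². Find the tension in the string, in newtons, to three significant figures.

Vertically the bob has no acceleration, so T cosθ = mg.
T = mg/cosθ = 0.455 × 9.81 / cos 36.2° = 4.464/0.8070 = 5.531 N.

5.53 N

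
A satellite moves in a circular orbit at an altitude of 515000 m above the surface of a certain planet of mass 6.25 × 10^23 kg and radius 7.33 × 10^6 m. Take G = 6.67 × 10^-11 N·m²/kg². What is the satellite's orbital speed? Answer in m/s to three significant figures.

2310 m/s

Orbital radius r = R + h = 7.33 × 10^6 + 515000 = 7.845 × 10^6 m.
Gravity supplies the centripetal force: G M m / r² = m v² / r, so v = √(GM/r).
v = √(6.67 × 10^-11 × 6.25 × 10^23 / 7.845 × 10^6) = √(5.314 × 10^6) = 2305 m/s.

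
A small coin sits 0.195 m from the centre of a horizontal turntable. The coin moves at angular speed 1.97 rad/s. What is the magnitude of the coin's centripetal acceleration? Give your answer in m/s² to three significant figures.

v = ωr = 1.97 × 0.195 = 0.3842 m/s.
a_c = v²/r = (0.3842)²/0.195 = 0.1476/0.195 = 0.7568 m/s².

0.757 m/s²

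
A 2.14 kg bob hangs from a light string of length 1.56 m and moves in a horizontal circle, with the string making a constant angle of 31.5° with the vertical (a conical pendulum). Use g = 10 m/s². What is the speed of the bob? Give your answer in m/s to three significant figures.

The radius of the circle is r = L sinθ = 1.56 × sin 31.5° = 0.8151 m.
Horizontally T sinθ = mv²/r and vertically T cosθ = mg, so tanθ = v²/(rg).
v = √(r g tanθ) = √(0.8151 × 10.0 × 0.6128) = √4.995 = 2.235 m/s.

2.23 m/s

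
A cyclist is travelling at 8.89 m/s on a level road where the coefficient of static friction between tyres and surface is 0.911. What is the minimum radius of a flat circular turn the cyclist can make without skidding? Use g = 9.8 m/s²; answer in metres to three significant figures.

8.85 m

At the limit, μ_s m g = m v²/r, so r_min = v²/(μ_s g) = (8.89)²/(0.911 × 9.8) = 79.03/8.928 = 8.852 m.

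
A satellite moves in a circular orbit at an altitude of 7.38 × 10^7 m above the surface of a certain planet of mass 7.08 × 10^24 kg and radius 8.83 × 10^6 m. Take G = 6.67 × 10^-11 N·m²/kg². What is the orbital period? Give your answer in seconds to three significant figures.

r = R + h = 8.83 × 10^6 + 7.38 × 10^7 = 8.263 × 10^7 m. Gravity provides the centripetal force: G M m / r² = m v² / r ⇒ v = √(GM/r) = 2391 m/s.
T = 2πr/v = 2π × 8.263 × 10^7 / 2391 = 217200 s.

217000 s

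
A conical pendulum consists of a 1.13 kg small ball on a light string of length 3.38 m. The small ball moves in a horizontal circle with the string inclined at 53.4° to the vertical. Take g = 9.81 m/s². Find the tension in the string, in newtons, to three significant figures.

Vertically the bob has no acceleration, so T cosθ = mg.
T = mg/cosθ = 1.13 × 9.81 / cos 53.4° = 11.09/0.5962 = 18.59 N.

18.6 N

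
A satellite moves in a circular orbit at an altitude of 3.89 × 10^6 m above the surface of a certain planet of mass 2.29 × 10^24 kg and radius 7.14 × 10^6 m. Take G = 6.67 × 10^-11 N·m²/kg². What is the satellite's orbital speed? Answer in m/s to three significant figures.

3720 m/s

Orbital radius r = R + h = 7.14 × 10^6 + 3.89 × 10^6 = 1.103 × 10^7 m.
Gravity supplies the centripetal force: G M m / r² = m v² / r, so v = √(GM/r).
v = √(6.67 × 10^-11 × 2.29 × 10^24 / 1.103 × 10^7) = √(1.385 × 10^7) = 3721 m/s.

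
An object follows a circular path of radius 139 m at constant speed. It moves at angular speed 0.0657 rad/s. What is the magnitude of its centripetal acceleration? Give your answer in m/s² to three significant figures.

v = ωr = 0.0657 × 139 = 9.132 m/s.
a_c = v²/r = (9.132)²/139 = 83.40/139 = 0.6000 m/s².

0.600 m/s²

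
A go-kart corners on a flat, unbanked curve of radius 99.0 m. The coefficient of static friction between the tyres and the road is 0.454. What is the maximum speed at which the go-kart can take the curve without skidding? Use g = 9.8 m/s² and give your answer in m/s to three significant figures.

21.0 m/s

Friction provides the centripetal force on a flat curve. At maximum speed it is at its limiting value: μ_s m g = m v²/r.
Mass cancels: v_max = √(μ_s g r) = √(0.454 × 9.8 × 99.0) = √440.5 = 20.99 m/s.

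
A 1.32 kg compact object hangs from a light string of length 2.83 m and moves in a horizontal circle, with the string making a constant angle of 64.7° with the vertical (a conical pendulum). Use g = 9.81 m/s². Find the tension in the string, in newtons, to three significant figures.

Vertically the bob has no acceleration, so T cosθ = mg.
T = mg/cosθ = 1.32 × 9.81 / cos 64.7° = 12.95/0.4274 = 30.30 N.

30.3 N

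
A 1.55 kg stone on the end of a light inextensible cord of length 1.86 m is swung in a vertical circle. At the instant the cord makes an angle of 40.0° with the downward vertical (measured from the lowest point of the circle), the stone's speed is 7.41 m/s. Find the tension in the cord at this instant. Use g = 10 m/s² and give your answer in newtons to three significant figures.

57.6 N

Take the radial direction toward the centre of the circle as positive. The component of the weight along the string toward the centre is −mg cos φ (φ measured from the bottom), so Newton's second law along the string gives T − mg cos φ = m v²/r.
cos 40.0° = 0.7660, so T = m(v²/r + g cos φ) = 1.55 × ((7.41)²/1.86 + 10.0 × 0.7660) = 1.55 × (29.52 + (7.660)) = 1.55 × 37.18 = 57.63 N.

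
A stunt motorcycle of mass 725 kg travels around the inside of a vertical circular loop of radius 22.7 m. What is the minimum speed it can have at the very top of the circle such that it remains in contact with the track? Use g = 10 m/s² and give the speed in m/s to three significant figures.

At the highest point the centre is directly below, so both the weight and N act inward: N + mg = mv²/r.
At minimum speed N → 0, so mg = mv_min²/r ⇒ v_min = √(g r) = √(10.0 × 22.7) = 15.07 m/s.

15.1 m/s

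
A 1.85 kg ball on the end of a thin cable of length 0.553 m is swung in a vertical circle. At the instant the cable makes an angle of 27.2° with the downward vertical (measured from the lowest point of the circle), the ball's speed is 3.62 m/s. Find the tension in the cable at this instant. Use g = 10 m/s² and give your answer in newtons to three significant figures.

60.3 N

Take the radial direction toward the centre of the circle as positive. The component of the weight along the string toward the centre is −mg cos φ (φ measured from the bottom), so Newton's second law along the string gives T − mg cos φ = m v²/r.
cos 27.2° = 0.8894, so T = m(v²/r + g cos φ) = 1.85 × ((3.62)²/0.553 + 10.0 × 0.8894) = 1.85 × (23.70 + (8.894)) = 1.85 × 32.59 = 60.29 N.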